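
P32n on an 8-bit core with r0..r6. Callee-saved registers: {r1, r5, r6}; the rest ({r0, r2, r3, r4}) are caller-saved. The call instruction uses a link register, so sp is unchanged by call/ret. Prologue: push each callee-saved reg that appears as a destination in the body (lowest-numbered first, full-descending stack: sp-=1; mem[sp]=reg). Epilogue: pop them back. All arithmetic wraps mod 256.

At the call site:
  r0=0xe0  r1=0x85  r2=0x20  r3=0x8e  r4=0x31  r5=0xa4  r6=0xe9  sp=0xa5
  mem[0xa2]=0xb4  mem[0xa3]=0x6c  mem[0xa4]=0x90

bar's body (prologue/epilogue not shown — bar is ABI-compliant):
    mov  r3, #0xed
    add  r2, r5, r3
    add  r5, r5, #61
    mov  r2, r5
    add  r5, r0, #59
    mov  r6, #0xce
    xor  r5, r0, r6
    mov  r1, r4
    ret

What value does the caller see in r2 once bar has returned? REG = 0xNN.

prologue: push r1 -> mem[0xa4]=0x85, sp=0xa4
prologue: push r5 -> mem[0xa3]=0xa4, sp=0xa3
prologue: push r6 -> mem[0xa2]=0xe9, sp=0xa2
body[0] mov  r3, #0xed -> r3=0xed
body[1] add  r2, r5, r3 -> r2=0x91
body[2] add  r5, r5, #61 -> r5=0xe1
body[3] mov  r2, r5 -> r2=0xe1
body[4] add  r5, r0, #59 -> r5=0x1b
body[5] mov  r6, #0xce -> r6=0xce
body[6] xor  r5, r0, r6 -> r5=0x2e
body[7] mov  r1, r4 -> r1=0x31
epilogue: pop r6=0xe9, sp=0xa3
epilogue: pop r5=0xa4, sp=0xa4
epilogue: pop r1=0x85, sp=0xa5
r2 is caller-saved -> body value

REG = 0xe1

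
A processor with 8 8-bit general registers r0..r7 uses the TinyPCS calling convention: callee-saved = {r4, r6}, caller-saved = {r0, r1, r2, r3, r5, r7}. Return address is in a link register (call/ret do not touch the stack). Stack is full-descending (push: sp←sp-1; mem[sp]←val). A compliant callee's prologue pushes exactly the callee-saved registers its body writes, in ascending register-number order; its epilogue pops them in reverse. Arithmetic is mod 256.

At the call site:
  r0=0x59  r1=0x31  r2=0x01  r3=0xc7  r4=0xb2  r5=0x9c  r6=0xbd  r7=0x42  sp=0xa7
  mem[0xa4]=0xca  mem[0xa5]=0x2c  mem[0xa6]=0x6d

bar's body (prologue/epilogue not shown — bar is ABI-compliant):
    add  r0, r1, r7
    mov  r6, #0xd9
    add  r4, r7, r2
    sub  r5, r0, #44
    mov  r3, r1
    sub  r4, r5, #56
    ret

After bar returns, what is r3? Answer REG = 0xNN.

REG = 0x31

prologue: push r4 -> mem[0xa6]=0xb2, sp=0xa6
prologue: push r6 -> mem[0xa5]=0xbd, sp=0xa5
body[0] add  r0, r1, r7 -> r0=0x73
body[1] mov  r6, #0xd9 -> r6=0xd9
body[2] add  r4, r7, r2 -> r4=0x43
body[3] sub  r5, r0, #44 -> r5=0x47
body[4] mov  r3, r1 -> r3=0x31
body[5] sub  r4, r5, #56 -> r4=0x0f
epilogue: pop r6=0xbd, sp=0xa6
epilogue: pop r4=0xb2, sp=0xa7
r3 is caller-saved -> body value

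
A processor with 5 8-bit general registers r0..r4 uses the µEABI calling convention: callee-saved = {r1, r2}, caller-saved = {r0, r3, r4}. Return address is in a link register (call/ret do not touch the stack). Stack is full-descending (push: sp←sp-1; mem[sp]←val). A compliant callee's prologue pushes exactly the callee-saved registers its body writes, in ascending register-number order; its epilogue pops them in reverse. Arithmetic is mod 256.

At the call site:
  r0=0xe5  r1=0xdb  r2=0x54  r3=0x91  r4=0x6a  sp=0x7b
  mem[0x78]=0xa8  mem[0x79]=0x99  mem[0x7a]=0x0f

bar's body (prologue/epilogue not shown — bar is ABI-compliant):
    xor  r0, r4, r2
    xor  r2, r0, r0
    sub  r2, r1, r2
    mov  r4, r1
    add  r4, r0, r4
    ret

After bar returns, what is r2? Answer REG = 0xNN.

prologue: push r2 → mem[0x7a]=0x54, sp=0x7a
body[0] xor  r0, r4, r2 → r0=0x3e
body[1] xor  r2, r0, r0 → r2=0x00
body[2] sub  r2, r1, r2 → r2=0xdb
body[3] mov  r4, r1 → r4=0xdb
body[4] add  r4, r0, r4 → r4=0x19
epilogue: pop r2=0x54, sp=0x7b
r2 is callee-saved → restored

REG = 0x54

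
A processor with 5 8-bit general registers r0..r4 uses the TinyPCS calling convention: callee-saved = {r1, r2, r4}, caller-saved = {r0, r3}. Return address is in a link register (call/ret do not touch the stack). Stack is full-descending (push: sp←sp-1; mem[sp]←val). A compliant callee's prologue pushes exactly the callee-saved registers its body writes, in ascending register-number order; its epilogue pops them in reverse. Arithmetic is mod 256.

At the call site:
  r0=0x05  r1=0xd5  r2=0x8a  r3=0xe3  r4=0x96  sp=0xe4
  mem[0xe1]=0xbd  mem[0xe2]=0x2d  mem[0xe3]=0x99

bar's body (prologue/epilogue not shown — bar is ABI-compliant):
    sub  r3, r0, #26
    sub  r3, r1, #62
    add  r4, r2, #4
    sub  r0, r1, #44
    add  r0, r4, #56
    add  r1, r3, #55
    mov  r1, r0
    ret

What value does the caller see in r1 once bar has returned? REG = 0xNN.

prologue: push r1 -> mem[0xe3]=0xd5, sp=0xe3
prologue: push r4 -> mem[0xe2]=0x96, sp=0xe2
body[0] sub  r3, r0, #26 -> r3=0xeb
body[1] sub  r3, r1, #62 -> r3=0x97
body[2] add  r4, r2, #4 -> r4=0x8e
body[3] sub  r0, r1, #44 -> r0=0xa9
body[4] add  r0, r4, #56 -> r0=0xc6
body[5] add  r1, r3, #55 -> r1=0xce
body[6] mov  r1, r0 -> r1=0xc6
epilogue: pop r4=0x96, sp=0xe3
epilogue: pop r1=0xd5, sp=0xe4
r1 is callee-saved -> restored

REG = 0xd5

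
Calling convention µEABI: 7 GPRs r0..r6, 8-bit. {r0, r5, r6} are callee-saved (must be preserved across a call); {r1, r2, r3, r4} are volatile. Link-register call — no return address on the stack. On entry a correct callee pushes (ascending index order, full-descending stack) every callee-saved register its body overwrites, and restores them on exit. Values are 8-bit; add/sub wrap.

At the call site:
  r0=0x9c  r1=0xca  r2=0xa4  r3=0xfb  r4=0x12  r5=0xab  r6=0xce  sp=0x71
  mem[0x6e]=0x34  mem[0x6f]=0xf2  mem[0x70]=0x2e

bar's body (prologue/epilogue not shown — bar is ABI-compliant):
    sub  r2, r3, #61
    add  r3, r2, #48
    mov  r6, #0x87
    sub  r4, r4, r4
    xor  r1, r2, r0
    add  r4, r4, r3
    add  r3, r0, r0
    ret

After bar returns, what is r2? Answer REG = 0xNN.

REG = 0xbe

prologue: push r6 -> mem[0x70]=0xce, sp=0x70
body[0] sub  r2, r3, #61 -> r2=0xbe
body[1] add  r3, r2, #48 -> r3=0xee
body[2] mov  r6, #0x87 -> r6=0x87
body[3] sub  r4, r4, r4 -> r4=0x00
body[4] xor  r1, r2, r0 -> r1=0x22
body[5] add  r4, r4, r3 -> r4=0xee
body[6] add  r3, r0, r0 -> r3=0x38
epilogue: pop r6=0xce, sp=0x71
r2 is caller-saved -> body value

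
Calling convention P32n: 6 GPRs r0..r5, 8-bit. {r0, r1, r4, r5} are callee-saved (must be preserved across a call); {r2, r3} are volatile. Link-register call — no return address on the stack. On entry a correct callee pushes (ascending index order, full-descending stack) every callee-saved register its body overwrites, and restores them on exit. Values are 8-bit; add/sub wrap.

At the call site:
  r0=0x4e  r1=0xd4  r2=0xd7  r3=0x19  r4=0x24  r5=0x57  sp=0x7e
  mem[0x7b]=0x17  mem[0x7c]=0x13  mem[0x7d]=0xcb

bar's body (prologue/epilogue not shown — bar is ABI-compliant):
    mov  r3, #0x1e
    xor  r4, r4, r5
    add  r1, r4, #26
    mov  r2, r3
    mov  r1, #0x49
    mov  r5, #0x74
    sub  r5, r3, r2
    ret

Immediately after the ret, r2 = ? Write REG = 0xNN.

REG = 0x1e

prologue: push r1 → mem[0x7d]=0xd4, sp=0x7d
prologue: push r4 → mem[0x7c]=0x24, sp=0x7c
prologue: push r5 → mem[0x7b]=0x57, sp=0x7b
body[0] mov  r3, #0x1e → r3=0x1e
body[1] xor  r4, r4, r5 → r4=0x73
body[2] add  r1, r4, #26 → r1=0x8d
body[3] mov  r2, r3 → r2=0x1e
body[4] mov  r1, #0x49 → r1=0x49
body[5] mov  r5, #0x74 → r5=0x74
body[6] sub  r5, r3, r2 → r5=0x00
epilogue: pop r5=0x57, sp=0x7c
epilogue: pop r4=0x24, sp=0x7d
epilogue: pop r1=0xd4, sp=0x7e
r2 is caller-saved → body value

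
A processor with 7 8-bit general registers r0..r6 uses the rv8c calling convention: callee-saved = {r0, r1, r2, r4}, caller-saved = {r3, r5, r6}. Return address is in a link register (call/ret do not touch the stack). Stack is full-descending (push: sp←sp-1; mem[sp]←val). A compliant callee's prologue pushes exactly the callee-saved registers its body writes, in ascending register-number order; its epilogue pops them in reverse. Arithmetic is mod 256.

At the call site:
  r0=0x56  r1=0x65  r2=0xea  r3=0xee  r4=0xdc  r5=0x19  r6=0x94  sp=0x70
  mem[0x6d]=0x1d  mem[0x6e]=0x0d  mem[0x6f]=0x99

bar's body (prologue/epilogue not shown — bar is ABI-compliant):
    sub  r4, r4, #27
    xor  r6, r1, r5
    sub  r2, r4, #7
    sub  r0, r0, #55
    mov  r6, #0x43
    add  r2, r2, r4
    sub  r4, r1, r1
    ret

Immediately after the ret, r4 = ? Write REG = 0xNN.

prologue: push r0 → mem[0x6f]=0x56, sp=0x6f
prologue: push r2 → mem[0x6e]=0xea, sp=0x6e
prologue: push r4 → mem[0x6d]=0xdc, sp=0x6d
body[0] sub  r4, r4, #27 → r4=0xc1
body[1] xor  r6, r1, r5 → r6=0x7c
body[2] sub  r2, r4, #7 → r2=0xba
body[3] sub  r0, r0, #55 → r0=0x1f
body[4] mov  r6, #0x43 → r6=0x43
body[5] add  r2, r2, r4 → r2=0x7b
body[6] sub  r4, r1, r1 → r4=0x00
epilogue: pop r4=0xdc, sp=0x6e
epilogue: pop r2=0xea, sp=0x6f
epilogue: pop r0=0x56, sp=0x70
r4 is callee-saved → restored

REG = 0xdc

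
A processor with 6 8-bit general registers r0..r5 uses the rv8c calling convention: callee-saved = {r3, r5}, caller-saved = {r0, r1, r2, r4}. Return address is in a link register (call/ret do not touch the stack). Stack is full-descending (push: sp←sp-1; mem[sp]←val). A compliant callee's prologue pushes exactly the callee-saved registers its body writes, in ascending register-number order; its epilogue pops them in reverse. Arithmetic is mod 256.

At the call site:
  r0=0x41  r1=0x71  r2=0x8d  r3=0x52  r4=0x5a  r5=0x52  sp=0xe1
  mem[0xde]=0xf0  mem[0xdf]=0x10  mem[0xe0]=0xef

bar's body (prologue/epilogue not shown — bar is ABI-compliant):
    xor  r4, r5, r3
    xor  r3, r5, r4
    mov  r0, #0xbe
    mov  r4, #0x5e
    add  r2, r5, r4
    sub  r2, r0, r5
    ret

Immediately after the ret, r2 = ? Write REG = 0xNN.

REG = 0x6c

prologue: push r3 → mem[0xe0]=0x52, sp=0xe0
body[0] xor  r4, r5, r3 → r4=0x00
body[1] xor  r3, r5, r4 → r3=0x52
body[2] mov  r0, #0xbe → r0=0xbe
body[3] mov  r4, #0x5e → r4=0x5e
body[4] add  r2, r5, r4 → r2=0xb0
body[5] sub  r2, r0, r5 → r2=0x6c
epilogue: pop r3=0x52, sp=0xe1
r2 is caller-saved → body value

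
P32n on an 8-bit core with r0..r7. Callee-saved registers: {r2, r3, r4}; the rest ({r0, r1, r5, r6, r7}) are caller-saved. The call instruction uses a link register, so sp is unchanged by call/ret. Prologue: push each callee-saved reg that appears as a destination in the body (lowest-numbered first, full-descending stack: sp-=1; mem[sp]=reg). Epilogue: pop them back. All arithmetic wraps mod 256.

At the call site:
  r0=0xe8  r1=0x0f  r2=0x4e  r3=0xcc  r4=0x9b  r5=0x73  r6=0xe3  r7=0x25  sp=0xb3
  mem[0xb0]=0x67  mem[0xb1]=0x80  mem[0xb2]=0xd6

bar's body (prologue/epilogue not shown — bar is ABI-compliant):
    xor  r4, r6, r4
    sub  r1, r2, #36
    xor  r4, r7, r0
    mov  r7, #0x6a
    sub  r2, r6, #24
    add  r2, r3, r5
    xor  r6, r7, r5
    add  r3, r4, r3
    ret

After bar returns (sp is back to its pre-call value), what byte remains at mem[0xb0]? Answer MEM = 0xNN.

prologue: push r2 → mem[0xb2]=0x4e, sp=0xb2
prologue: push r3 → mem[0xb1]=0xcc, sp=0xb1
prologue: push r4 → mem[0xb0]=0x9b, sp=0xb0
body[0] xor  r4, r6, r4 → r4=0x78
body[1] sub  r1, r2, #36 → r1=0x2a
body[2] xor  r4, r7, r0 → r4=0xcd
body[3] mov  r7, #0x6a → r7=0x6a
body[4] sub  r2, r6, #24 → r2=0xcb
body[5] add  r2, r3, r5 → r2=0x3f
body[6] xor  r6, r7, r5 → r6=0x19
body[7] add  r3, r4, r3 → r3=0x99
epilogue: pop r4=0x9b, sp=0xb1
epilogue: pop r3=0xcc, sp=0xb2
epilogue: pop r2=0x4e, sp=0xb3
prologue pushed ['r2', 'r3', 'r4'] at ['0xb2', '0xb1', '0xb0']

MEM = 0x9b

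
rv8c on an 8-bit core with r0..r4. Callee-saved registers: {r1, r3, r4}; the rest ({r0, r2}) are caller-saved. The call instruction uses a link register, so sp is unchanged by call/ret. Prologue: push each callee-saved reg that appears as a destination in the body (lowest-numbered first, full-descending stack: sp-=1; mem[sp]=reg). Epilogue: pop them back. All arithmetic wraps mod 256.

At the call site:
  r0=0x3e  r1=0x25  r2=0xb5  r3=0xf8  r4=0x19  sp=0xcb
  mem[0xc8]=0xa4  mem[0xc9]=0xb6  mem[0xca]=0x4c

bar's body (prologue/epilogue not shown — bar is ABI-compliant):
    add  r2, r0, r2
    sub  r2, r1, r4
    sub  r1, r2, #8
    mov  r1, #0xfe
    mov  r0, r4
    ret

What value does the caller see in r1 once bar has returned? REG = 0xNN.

REG = 0x25

prologue: push r1 -> mem[0xca]=0x25, sp=0xca
body[0] add  r2, r0, r2 -> r2=0xf3
body[1] sub  r2, r1, r4 -> r2=0x0c
body[2] sub  r1, r2, #8 -> r1=0x04
body[3] mov  r1, #0xfe -> r1=0xfe
body[4] mov  r0, r4 -> r0=0x19
epilogue: pop r1=0x25, sp=0xcb
r1 is callee-saved -> restored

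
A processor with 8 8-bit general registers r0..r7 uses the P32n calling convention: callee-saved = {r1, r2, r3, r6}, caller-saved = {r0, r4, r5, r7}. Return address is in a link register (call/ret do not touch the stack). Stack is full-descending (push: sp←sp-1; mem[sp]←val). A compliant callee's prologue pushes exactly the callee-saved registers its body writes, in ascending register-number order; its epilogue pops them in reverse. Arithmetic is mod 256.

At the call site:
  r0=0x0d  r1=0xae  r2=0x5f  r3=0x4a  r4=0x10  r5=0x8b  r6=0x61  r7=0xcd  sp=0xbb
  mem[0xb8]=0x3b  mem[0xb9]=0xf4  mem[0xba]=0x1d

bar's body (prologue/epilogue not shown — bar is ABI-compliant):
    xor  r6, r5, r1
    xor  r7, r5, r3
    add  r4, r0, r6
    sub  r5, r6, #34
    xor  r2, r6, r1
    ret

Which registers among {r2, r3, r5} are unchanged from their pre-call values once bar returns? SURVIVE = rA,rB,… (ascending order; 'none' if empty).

SURVIVE = r2,r3

prologue: push r2 -> mem[0xba]=0x5f, sp=0xba
prologue: push r6 -> mem[0xb9]=0x61, sp=0xb9
body[0] xor  r6, r5, r1 -> r6=0x25
body[1] xor  r7, r5, r3 -> r7=0xc1
body[2] add  r4, r0, r6 -> r4=0x32
body[3] sub  r5, r6, #34 -> r5=0x03
body[4] xor  r2, r6, r1 -> r2=0x8b
epilogue: pop r6=0x61, sp=0xba
epilogue: pop r2=0x5f, sp=0xbb
r2: callee-saved, written=True
r3: callee-saved, written=False
r5: caller-saved, written=True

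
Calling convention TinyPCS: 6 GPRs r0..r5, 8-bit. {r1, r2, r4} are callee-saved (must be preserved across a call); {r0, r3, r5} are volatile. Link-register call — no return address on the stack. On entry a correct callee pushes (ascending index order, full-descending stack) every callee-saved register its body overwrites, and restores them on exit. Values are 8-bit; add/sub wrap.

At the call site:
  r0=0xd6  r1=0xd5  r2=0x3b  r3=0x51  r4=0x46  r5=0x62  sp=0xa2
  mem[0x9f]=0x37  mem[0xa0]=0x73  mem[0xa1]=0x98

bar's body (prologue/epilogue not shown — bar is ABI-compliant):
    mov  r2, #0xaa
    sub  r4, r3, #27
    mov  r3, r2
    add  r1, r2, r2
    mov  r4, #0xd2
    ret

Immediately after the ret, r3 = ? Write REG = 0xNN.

prologue: push r1 -> mem[0xa1]=0xd5, sp=0xa1
prologue: push r2 -> mem[0xa0]=0x3b, sp=0xa0
prologue: push r4 -> mem[0x9f]=0x46, sp=0x9f
body[0] mov  r2, #0xaa -> r2=0xaa
body[1] sub  r4, r3, #27 -> r4=0x36
body[2] mov  r3, r2 -> r3=0xaa
body[3] add  r1, r2, r2 -> r1=0x54
body[4] mov  r4, #0xd2 -> r4=0xd2
epilogue: pop r4=0x46, sp=0xa0
epilogue: pop r2=0x3b, sp=0xa1
epilogue: pop r1=0xd5, sp=0xa2
r3 is caller-saved -> body value

REG = 0xaa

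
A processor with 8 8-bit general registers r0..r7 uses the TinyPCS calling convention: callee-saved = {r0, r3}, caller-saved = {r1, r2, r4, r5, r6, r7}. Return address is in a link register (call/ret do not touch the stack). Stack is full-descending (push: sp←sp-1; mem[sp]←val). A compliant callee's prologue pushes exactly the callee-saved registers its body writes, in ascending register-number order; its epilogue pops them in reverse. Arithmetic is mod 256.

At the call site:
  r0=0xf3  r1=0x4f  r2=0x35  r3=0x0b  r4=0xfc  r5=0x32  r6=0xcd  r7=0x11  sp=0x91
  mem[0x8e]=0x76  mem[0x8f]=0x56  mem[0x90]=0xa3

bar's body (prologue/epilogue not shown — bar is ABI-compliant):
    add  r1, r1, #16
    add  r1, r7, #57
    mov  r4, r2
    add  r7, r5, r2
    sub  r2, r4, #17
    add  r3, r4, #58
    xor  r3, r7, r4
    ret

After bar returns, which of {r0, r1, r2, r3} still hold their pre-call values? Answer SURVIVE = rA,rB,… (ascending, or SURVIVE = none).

prologue: push r3 -> mem[0x90]=0x0b, sp=0x90
body[0] add  r1, r1, #16 -> r1=0x5f
body[1] add  r1, r7, #57 -> r1=0x4a
body[2] mov  r4, r2 -> r4=0x35
body[3] add  r7, r5, r2 -> r7=0x67
body[4] sub  r2, r4, #17 -> r2=0x24
body[5] add  r3, r4, #58 -> r3=0x6f
body[6] xor  r3, r7, r4 -> r3=0x52
epilogue: pop r3=0x0b, sp=0x91
r0: callee-saved, written=False
r1: caller-saved, written=True
r2: caller-saved, written=True
r3: callee-saved, written=True

SURVIVE = r0,r3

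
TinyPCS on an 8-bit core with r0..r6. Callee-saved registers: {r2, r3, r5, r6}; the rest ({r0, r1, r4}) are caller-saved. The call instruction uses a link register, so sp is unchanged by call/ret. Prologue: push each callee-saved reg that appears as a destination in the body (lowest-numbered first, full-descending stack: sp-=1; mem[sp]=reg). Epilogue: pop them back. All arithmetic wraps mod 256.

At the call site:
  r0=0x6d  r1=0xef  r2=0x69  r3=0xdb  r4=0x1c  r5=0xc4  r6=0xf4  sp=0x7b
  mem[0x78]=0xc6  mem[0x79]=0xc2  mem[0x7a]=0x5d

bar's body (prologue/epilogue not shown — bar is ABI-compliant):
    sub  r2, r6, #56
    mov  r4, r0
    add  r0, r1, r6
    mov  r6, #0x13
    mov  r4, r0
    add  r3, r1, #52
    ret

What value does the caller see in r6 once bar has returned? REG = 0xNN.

prologue: push r2 → mem[0x7a]=0x69, sp=0x7a
prologue: push r3 → mem[0x79]=0xdb, sp=0x79
prologue: push r6 → mem[0x78]=0xf4, sp=0x78
body[0] sub  r2, r6, #56 → r2=0xbc
body[1] mov  r4, r0 → r4=0x6d
body[2] add  r0, r1, r6 → r0=0xe3
body[3] mov  r6, #0x13 → r6=0x13
body[4] mov  r4, r0 → r4=0xe3
body[5] add  r3, r1, #52 → r3=0x23
epilogue: pop r6=0xf4, sp=0x79
epilogue: pop r3=0xdb, sp=0x7a
epilogue: pop r2=0x69, sp=0x7b
r6 is callee-saved → restored

REG = 0xf4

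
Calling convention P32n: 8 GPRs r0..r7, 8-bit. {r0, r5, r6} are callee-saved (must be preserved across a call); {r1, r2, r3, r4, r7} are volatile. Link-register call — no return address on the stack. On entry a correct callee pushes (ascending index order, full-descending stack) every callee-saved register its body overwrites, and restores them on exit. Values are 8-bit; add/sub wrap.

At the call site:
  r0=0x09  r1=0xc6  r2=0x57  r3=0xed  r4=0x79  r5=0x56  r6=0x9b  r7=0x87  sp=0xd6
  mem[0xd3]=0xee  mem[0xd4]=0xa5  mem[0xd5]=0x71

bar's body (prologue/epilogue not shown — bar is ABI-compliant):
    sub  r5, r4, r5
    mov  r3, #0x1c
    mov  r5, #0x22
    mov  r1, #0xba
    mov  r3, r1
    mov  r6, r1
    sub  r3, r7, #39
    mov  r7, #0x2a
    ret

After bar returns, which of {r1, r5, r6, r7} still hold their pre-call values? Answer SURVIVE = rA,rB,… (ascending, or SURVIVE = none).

SURVIVE = r5,r6

prologue: push r5 → mem[0xd5]=0x56, sp=0xd5
prologue: push r6 → mem[0xd4]=0x9b, sp=0xd4
body[0] sub  r5, r4, r5 → r5=0x23
body[1] mov  r3, #0x1c → r3=0x1c
body[2] mov  r5, #0x22 → r5=0x22
body[3] mov  r1, #0xba → r1=0xba
body[4] mov  r3, r1 → r3=0xba
body[5] mov  r6, r1 → r6=0xba
body[6] sub  r3, r7, #39 → r3=0x60
body[7] mov  r7, #0x2a → r7=0x2a
epilogue: pop r6=0x9b, sp=0xd5
epilogue: pop r5=0x56, sp=0xd6
r1: caller-saved, written=True
r5: callee-saved, written=True
r6: callee-saved, written=True
r7: caller-saved, written=True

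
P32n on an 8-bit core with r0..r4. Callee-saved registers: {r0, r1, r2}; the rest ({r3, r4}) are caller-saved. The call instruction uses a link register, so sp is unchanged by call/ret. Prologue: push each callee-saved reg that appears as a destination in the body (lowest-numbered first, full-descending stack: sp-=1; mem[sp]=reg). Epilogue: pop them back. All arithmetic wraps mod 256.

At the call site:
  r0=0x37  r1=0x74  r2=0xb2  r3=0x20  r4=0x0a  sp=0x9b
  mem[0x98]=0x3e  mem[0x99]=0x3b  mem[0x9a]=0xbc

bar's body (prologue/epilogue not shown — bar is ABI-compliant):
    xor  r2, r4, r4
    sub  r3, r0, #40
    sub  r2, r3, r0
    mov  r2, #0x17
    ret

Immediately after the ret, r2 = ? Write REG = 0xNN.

REG = 0xb2

prologue: push r2 -> mem[0x9a]=0xb2, sp=0x9a
body[0] xor  r2, r4, r4 -> r2=0x00
body[1] sub  r3, r0, #40 -> r3=0x0f
body[2] sub  r2, r3, r0 -> r2=0xd8
body[3] mov  r2, #0x17 -> r2=0x17
epilogue: pop r2=0xb2, sp=0x9b
r2 is callee-saved -> restored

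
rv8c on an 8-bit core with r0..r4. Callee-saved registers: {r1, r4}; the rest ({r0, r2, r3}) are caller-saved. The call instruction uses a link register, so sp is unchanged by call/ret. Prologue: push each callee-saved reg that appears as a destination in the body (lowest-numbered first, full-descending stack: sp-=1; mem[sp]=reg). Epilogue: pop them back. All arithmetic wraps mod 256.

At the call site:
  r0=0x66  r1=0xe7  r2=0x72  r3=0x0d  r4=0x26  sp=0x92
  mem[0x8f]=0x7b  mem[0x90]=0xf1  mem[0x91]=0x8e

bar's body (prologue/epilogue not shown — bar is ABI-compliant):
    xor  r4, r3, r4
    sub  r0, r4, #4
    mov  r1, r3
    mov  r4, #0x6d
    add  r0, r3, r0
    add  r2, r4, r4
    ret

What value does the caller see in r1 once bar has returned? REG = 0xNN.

REG = 0xe7

prologue: push r1 → mem[0x91]=0xe7, sp=0x91
prologue: push r4 → mem[0x90]=0x26, sp=0x90
body[0] xor  r4, r3, r4 → r4=0x2b
body[1] sub  r0, r4, #4 → r0=0x27
body[2] mov  r1, r3 → r1=0x0d
body[3] mov  r4, #0x6d → r4=0x6d
body[4] add  r0, r3, r0 → r0=0x34
body[5] add  r2, r4, r4 → r2=0xda
epilogue: pop r4=0x26, sp=0x91
epilogue: pop r1=0xe7, sp=0x92
r1 is callee-saved → restored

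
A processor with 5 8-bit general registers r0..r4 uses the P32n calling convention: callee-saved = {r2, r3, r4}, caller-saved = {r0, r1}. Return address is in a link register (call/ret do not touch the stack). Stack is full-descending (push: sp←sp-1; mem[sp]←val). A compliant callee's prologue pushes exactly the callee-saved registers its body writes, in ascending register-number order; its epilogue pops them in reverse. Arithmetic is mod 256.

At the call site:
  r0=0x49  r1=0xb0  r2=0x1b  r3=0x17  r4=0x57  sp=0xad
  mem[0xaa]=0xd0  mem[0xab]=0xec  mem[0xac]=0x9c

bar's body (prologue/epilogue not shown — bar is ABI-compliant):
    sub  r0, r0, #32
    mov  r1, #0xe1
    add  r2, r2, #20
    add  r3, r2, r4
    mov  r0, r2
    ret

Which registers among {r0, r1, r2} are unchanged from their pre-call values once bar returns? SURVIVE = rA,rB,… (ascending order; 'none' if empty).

SURVIVE = r2

prologue: push r2 → mem[0xac]=0x1b, sp=0xac
prologue: push r3 → mem[0xab]=0x17, sp=0xab
body[0] sub  r0, r0, #32 → r0=0x29
body[1] mov  r1, #0xe1 → r1=0xe1
body[2] add  r2, r2, #20 → r2=0x2f
body[3] add  r3, r2, r4 → r3=0x86
body[4] mov  r0, r2 → r0=0x2f
epilogue: pop r3=0x17, sp=0xac
epilogue: pop r2=0x1b, sp=0xad
r0: caller-saved, written=True
r1: caller-saved, written=True
r2: callee-saved, written=True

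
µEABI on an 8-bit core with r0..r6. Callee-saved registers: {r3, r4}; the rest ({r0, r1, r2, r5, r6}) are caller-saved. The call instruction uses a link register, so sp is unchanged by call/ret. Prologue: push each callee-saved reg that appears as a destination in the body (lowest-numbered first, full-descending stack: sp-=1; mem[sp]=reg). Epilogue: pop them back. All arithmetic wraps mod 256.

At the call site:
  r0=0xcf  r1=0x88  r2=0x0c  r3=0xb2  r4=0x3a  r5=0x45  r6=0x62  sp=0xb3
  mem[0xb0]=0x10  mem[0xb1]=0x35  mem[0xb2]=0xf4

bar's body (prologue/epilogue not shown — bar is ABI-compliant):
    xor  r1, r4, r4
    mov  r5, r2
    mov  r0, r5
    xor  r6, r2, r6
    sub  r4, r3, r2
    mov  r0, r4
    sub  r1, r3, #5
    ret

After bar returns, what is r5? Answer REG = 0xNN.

prologue: push r4 → mem[0xb2]=0x3a, sp=0xb2
body[0] xor  r1, r4, r4 → r1=0x00
body[1] mov  r5, r2 → r5=0x0c
body[2] mov  r0, r5 → r0=0x0c
body[3] xor  r6, r2, r6 → r6=0x6e
body[4] sub  r4, r3, r2 → r4=0xa6
body[5] mov  r0, r4 → r0=0xa6
body[6] sub  r1, r3, #5 → r1=0xad
epilogue: pop r4=0x3a, sp=0xb3
r5 is caller-saved → body value

REG = 0x0c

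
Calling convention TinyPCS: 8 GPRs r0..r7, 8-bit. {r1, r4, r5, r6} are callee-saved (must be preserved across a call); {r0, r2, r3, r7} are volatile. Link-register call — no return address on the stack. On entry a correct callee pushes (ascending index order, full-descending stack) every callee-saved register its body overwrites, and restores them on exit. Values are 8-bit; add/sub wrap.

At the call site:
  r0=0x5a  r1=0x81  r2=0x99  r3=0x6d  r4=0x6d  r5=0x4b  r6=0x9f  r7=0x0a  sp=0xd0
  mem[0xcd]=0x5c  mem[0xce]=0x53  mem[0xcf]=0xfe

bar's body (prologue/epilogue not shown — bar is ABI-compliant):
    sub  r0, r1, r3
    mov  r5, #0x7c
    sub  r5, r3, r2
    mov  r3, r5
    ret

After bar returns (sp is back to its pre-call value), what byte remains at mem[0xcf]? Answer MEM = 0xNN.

prologue: push r5 → mem[0xcf]=0x4b, sp=0xcf
body[0] sub  r0, r1, r3 → r0=0x14
body[1] mov  r5, #0x7c → r5=0x7c
body[2] sub  r5, r3, r2 → r5=0xd4
body[3] mov  r3, r5 → r3=0xd4
epilogue: pop r5=0x4b, sp=0xd0
prologue pushed ['r5'] at ['0xcf']

MEM = 0x4b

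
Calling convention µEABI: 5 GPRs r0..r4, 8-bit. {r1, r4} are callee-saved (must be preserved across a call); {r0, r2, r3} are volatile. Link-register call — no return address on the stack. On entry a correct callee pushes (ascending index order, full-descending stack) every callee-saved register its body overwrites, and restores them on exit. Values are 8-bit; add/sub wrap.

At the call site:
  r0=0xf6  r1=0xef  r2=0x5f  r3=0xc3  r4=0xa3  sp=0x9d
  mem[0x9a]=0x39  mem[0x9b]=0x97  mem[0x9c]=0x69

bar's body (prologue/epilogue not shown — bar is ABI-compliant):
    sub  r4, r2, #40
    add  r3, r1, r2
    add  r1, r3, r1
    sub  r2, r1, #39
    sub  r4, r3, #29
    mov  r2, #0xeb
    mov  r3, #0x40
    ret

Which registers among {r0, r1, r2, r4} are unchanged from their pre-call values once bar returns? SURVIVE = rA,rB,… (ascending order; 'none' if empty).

prologue: push r1 -> mem[0x9c]=0xef, sp=0x9c
prologue: push r4 -> mem[0x9b]=0xa3, sp=0x9b
body[0] sub  r4, r2, #40 -> r4=0x37
body[1] add  r3, r1, r2 -> r3=0x4e
body[2] add  r1, r3, r1 -> r1=0x3d
body[3] sub  r2, r1, #39 -> r2=0x16
body[4] sub  r4, r3, #29 -> r4=0x31
body[5] mov  r2, #0xeb -> r2=0xeb
body[6] mov  r3, #0x40 -> r3=0x40
epilogue: pop r4=0xa3, sp=0x9c
epilogue: pop r1=0xef, sp=0x9d
r0: caller-saved, written=False
r1: callee-saved, written=True
r2: caller-saved, written=True
r4: callee-saved, written=True

SURVIVE = r0,r1,r4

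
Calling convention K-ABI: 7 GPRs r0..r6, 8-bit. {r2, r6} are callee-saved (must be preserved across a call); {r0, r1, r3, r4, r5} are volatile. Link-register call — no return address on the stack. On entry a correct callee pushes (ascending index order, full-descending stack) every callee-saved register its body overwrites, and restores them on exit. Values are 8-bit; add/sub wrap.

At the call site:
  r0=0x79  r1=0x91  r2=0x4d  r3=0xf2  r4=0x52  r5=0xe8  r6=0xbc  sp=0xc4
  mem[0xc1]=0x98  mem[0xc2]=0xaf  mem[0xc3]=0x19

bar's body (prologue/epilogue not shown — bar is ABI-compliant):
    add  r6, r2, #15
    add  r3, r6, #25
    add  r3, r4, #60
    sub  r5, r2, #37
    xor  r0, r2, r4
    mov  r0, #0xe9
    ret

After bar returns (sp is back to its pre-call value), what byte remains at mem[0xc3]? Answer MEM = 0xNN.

prologue: push r6 -> mem[0xc3]=0xbc, sp=0xc3
body[0] add  r6, r2, #15 -> r6=0x5c
body[1] add  r3, r6, #25 -> r3=0x75
body[2] add  r3, r4, #60 -> r3=0x8e
body[3] sub  r5, r2, #37 -> r5=0x28
body[4] xor  r0, r2, r4 -> r0=0x1f
body[5] mov  r0, #0xe9 -> r0=0xe9
epilogue: pop r6=0xbc, sp=0xc4
prologue pushed ['r6'] at ['0xc3']

MEM = 0xbc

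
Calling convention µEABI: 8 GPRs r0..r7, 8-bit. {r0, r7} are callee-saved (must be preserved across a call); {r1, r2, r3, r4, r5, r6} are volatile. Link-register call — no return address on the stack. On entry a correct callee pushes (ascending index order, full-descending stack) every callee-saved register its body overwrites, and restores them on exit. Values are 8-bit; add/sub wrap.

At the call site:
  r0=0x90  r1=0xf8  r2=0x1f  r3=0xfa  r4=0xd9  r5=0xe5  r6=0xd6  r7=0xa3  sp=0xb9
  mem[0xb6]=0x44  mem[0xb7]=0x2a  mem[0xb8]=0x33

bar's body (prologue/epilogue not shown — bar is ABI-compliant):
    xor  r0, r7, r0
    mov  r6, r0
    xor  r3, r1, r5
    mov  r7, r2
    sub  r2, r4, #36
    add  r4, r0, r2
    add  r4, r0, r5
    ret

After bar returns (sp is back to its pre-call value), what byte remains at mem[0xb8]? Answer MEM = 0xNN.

prologue: push r0 → mem[0xb8]=0x90, sp=0xb8
prologue: push r7 → mem[0xb7]=0xa3, sp=0xb7
body[0] xor  r0, r7, r0 → r0=0x33
body[1] mov  r6, r0 → r6=0x33
body[2] xor  r3, r1, r5 → r3=0x1d
body[3] mov  r7, r2 → r7=0x1f
body[4] sub  r2, r4, #36 → r2=0xb5
body[5] add  r4, r0, r2 → r4=0xe8
body[6] add  r4, r0, r5 → r4=0x18
epilogue: pop r7=0xa3, sp=0xb8
epilogue: pop r0=0x90, sp=0xb9
prologue pushed ['r0', 'r7'] at ['0xb8', '0xb7']

MEM = 0x90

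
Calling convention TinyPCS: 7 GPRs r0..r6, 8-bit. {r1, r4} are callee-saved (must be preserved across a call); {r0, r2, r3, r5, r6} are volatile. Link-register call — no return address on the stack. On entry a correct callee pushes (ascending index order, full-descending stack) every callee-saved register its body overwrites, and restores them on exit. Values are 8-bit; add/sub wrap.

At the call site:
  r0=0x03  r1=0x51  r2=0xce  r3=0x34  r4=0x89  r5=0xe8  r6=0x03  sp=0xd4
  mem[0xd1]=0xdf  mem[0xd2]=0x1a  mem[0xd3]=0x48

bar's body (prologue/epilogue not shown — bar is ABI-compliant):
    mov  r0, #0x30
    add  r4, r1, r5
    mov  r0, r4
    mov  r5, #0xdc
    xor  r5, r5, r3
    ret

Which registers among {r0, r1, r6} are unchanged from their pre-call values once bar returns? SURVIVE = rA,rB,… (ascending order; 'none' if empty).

SURVIVE = r1,r6

prologue: push r4 -> mem[0xd3]=0x89, sp=0xd3
body[0] mov  r0, #0x30 -> r0=0x30
body[1] add  r4, r1, r5 -> r4=0x39
body[2] mov  r0, r4 -> r0=0x39
body[3] mov  r5, #0xdc -> r5=0xdc
body[4] xor  r5, r5, r3 -> r5=0xe8
epilogue: pop r4=0x89, sp=0xd4
r0: caller-saved, written=True
r1: callee-saved, written=False
r6: caller-saved, written=False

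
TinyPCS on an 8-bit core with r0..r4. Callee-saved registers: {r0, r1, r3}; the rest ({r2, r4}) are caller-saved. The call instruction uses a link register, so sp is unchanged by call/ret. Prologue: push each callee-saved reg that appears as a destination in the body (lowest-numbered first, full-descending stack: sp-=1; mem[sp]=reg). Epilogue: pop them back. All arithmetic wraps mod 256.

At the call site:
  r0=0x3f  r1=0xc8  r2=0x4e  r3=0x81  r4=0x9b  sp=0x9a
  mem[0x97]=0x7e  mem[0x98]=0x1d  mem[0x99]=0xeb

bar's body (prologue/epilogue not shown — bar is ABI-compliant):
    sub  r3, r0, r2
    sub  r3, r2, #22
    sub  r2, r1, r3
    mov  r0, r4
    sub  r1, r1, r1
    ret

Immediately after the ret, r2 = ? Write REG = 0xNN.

REG = 0x90

prologue: push r0 -> mem[0x99]=0x3f, sp=0x99
prologue: push r1 -> mem[0x98]=0xc8, sp=0x98
prologue: push r3 -> mem[0x97]=0x81, sp=0x97
body[0] sub  r3, r0, r2 -> r3=0xf1
body[1] sub  r3, r2, #22 -> r3=0x38
body[2] sub  r2, r1, r3 -> r2=0x90
body[3] mov  r0, r4 -> r0=0x9b
body[4] sub  r1, r1, r1 -> r1=0x00
epilogue: pop r3=0x81, sp=0x98
epilogue: pop r1=0xc8, sp=0x99
epilogue: pop r0=0x3f, sp=0x9a
r2 is caller-saved -> body value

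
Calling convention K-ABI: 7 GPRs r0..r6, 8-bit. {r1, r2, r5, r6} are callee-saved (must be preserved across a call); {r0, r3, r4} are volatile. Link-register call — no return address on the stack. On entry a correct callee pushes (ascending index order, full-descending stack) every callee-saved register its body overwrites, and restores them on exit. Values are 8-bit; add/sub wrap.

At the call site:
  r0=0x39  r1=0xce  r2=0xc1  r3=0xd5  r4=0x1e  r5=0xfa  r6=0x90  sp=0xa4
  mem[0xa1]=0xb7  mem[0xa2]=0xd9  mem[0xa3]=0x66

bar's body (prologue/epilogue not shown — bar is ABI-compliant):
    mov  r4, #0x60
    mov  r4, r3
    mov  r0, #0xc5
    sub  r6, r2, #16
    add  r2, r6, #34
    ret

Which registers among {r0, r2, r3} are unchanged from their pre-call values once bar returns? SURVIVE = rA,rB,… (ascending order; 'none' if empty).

SURVIVE = r2,r3

prologue: push r2 -> mem[0xa3]=0xc1, sp=0xa3
prologue: push r6 -> mem[0xa2]=0x90, sp=0xa2
body[0] mov  r4, #0x60 -> r4=0x60
body[1] mov  r4, r3 -> r4=0xd5
body[2] mov  r0, #0xc5 -> r0=0xc5
body[3] sub  r6, r2, #16 -> r6=0xb1
body[4] add  r2, r6, #34 -> r2=0xd3
epilogue: pop r6=0x90, sp=0xa3
epilogue: pop r2=0xc1, sp=0xa4
r0: caller-saved, written=True
r2: callee-saved, written=True
r3: caller-saved, written=False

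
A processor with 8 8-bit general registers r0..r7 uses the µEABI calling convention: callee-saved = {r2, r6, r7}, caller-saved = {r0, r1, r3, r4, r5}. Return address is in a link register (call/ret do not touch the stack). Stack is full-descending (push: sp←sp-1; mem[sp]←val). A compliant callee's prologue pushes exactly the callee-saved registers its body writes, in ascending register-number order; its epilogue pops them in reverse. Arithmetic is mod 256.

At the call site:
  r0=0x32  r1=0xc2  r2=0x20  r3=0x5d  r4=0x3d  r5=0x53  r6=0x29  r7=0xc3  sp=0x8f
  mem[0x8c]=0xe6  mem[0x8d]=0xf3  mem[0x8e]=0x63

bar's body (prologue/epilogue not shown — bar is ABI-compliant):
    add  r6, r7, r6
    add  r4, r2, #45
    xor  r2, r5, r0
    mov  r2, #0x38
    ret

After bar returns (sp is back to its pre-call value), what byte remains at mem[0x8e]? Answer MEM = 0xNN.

prologue: push r2 -> mem[0x8e]=0x20, sp=0x8e
prologue: push r6 -> mem[0x8d]=0x29, sp=0x8d
body[0] add  r6, r7, r6 -> r6=0xec
body[1] add  r4, r2, #45 -> r4=0x4d
body[2] xor  r2, r5, r0 -> r2=0x61
body[3] mov  r2, #0x38 -> r2=0x38
epilogue: pop r6=0x29, sp=0x8e
epilogue: pop r2=0x20, sp=0x8f
prologue pushed ['r2', 'r6'] at ['0x8e', '0x8d']

MEM = 0x20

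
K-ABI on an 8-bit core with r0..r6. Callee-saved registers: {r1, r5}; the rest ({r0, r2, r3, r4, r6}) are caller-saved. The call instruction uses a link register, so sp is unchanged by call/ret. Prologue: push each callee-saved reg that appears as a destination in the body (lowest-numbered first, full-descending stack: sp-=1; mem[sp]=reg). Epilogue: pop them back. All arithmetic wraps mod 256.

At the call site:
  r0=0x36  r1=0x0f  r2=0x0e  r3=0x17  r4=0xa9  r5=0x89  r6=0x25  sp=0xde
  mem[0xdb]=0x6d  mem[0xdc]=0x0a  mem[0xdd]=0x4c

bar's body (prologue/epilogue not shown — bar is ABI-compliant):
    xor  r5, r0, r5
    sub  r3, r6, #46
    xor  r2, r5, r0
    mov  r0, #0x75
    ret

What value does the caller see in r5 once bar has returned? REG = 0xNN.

REG = 0x89

prologue: push r5 -> mem[0xdd]=0x89, sp=0xdd
body[0] xor  r5, r0, r5 -> r5=0xbf
body[1] sub  r3, r6, #46 -> r3=0xf7
body[2] xor  r2, r5, r0 -> r2=0x89
body[3] mov  r0, #0x75 -> r0=0x75
epilogue: pop r5=0x89, sp=0xde
r5 is callee-saved -> restored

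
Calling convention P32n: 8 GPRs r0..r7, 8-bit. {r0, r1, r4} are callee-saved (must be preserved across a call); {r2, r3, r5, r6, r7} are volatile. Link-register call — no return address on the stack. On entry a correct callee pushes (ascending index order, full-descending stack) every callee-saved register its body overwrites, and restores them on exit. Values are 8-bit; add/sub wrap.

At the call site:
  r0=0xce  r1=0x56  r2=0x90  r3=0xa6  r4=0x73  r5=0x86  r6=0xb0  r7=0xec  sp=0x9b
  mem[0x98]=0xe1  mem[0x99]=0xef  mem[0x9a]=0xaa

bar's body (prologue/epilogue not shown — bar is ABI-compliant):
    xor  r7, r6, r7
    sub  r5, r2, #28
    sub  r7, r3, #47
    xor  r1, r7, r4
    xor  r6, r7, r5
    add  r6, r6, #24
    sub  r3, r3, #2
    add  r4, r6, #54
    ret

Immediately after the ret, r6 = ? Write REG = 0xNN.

prologue: push r1 -> mem[0x9a]=0x56, sp=0x9a
prologue: push r4 -> mem[0x99]=0x73, sp=0x99
body[0] xor  r7, r6, r7 -> r7=0x5c
body[1] sub  r5, r2, #28 -> r5=0x74
body[2] sub  r7, r3, #47 -> r7=0x77
body[3] xor  r1, r7, r4 -> r1=0x04
body[4] xor  r6, r7, r5 -> r6=0x03
body[5] add  r6, r6, #24 -> r6=0x1b
body[6] sub  r3, r3, #2 -> r3=0xa4
body[7] add  r4, r6, #54 -> r4=0x51
epilogue: pop r4=0x73, sp=0x9a
epilogue: pop r1=0x56, sp=0x9b
r6 is caller-saved -> body value

REG = 0x1b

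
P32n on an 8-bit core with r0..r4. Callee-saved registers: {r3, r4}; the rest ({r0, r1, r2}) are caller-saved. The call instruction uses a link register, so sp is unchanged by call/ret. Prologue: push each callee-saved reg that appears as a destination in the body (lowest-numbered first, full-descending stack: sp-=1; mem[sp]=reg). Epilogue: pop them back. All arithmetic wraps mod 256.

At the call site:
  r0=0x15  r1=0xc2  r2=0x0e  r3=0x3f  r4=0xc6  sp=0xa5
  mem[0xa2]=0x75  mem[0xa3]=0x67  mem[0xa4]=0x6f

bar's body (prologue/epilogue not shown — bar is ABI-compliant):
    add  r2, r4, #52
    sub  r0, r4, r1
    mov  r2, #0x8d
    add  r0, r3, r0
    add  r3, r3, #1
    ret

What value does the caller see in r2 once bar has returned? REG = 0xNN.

REG = 0x8d

prologue: push r3 -> mem[0xa4]=0x3f, sp=0xa4
body[0] add  r2, r4, #52 -> r2=0xfa
body[1] sub  r0, r4, r1 -> r0=0x04
body[2] mov  r2, #0x8d -> r2=0x8d
body[3] add  r0, r3, r0 -> r0=0x43
body[4] add  r3, r3, #1 -> r3=0x40
epilogue: pop r3=0x3f, sp=0xa5
r2 is caller-saved -> body value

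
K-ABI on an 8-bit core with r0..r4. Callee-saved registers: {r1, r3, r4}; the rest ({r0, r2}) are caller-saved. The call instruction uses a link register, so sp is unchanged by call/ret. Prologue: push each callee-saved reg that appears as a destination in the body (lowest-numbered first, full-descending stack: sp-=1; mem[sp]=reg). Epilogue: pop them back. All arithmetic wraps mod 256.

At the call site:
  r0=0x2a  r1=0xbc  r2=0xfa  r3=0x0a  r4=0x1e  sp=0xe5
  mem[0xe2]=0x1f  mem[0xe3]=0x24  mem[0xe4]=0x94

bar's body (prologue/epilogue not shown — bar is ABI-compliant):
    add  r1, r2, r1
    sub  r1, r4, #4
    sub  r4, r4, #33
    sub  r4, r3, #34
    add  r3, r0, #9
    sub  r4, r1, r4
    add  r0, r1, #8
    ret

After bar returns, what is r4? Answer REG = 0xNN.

REG = 0x1e

prologue: push r1 -> mem[0xe4]=0xbc, sp=0xe4
prologue: push r3 -> mem[0xe3]=0x0a, sp=0xe3
prologue: push r4 -> mem[0xe2]=0x1e, sp=0xe2
body[0] add  r1, r2, r1 -> r1=0xb6
body[1] sub  r1, r4, #4 -> r1=0x1a
body[2] sub  r4, r4, #33 -> r4=0xfd
body[3] sub  r4, r3, #34 -> r4=0xe8
body[4] add  r3, r0, #9 -> r3=0x33
body[5] sub  r4, r1, r4 -> r4=0x32
body[6] add  r0, r1, #8 -> r0=0x22
epilogue: pop r4=0x1e, sp=0xe3
epilogue: pop r3=0x0a, sp=0xe4
epilogue: pop r1=0xbc, sp=0xe5
r4 is callee-saved -> restored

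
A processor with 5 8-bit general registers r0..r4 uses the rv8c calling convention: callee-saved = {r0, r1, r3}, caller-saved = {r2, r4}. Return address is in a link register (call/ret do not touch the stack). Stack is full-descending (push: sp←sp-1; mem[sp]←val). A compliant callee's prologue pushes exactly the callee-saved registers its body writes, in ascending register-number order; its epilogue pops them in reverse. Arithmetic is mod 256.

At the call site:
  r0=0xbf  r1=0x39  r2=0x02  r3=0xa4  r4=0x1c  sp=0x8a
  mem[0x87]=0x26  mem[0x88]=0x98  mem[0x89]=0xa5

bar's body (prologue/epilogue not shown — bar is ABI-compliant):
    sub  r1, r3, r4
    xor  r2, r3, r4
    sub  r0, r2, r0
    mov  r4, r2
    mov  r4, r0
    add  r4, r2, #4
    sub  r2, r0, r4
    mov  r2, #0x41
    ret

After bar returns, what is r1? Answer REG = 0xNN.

REG = 0x39

prologue: push r0 -> mem[0x89]=0xbf, sp=0x89
prologue: push r1 -> mem[0x88]=0x39, sp=0x88
body[0] sub  r1, r3, r4 -> r1=0x88
body[1] xor  r2, r3, r4 -> r2=0xb8
body[2] sub  r0, r2, r0 -> r0=0xf9
body[3] mov  r4, r2 -> r4=0xb8
body[4] mov  r4, r0 -> r4=0xf9
body[5] add  r4, r2, #4 -> r4=0xbc
body[6] sub  r2, r0, r4 -> r2=0x3d
body[7] mov  r2, #0x41 -> r2=0x41
epilogue: pop r1=0x39, sp=0x89
epilogue: pop r0=0xbf, sp=0x8a
r1 is callee-saved -> restored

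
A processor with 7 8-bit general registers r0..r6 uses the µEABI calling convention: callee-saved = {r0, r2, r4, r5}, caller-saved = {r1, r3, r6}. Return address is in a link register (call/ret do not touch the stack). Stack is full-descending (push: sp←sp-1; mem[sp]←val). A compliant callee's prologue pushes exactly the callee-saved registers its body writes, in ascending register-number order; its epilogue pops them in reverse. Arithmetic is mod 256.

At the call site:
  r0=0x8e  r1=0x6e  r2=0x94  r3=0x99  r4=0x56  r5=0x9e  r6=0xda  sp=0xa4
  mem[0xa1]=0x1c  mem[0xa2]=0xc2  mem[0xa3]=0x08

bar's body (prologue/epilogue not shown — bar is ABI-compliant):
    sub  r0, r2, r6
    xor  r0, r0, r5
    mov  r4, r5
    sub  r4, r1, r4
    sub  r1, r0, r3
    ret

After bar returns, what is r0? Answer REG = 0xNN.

prologue: push r0 → mem[0xa3]=0x8e, sp=0xa3
prologue: push r4 → mem[0xa2]=0x56, sp=0xa2
body[0] sub  r0, r2, r6 → r0=0xba
body[1] xor  r0, r0, r5 → r0=0x24
body[2] mov  r4, r5 → r4=0x9e
body[3] sub  r4, r1, r4 → r4=0xd0
body[4] sub  r1, r0, r3 → r1=0x8b
epilogue: pop r4=0x56, sp=0xa3
epilogue: pop r0=0x8e, sp=0xa4
r0 is callee-saved → restored

REG = 0x8e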